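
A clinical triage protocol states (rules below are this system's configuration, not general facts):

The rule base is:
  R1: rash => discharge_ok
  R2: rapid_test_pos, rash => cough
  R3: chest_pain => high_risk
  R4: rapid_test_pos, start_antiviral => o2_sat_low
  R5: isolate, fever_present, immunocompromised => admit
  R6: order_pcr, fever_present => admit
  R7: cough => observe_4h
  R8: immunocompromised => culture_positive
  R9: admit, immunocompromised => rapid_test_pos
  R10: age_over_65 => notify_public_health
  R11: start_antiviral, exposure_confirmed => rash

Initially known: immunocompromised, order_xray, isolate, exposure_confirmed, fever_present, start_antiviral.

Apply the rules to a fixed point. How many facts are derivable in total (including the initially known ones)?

[1] R5 [isolate, fever_present, immunocompromised => admit]; R8 [immunocompromised => culture_positive]; R11 [start_antiviral, exposure_confirmed => rash]. ⇒ new: admit, culture_positive, rash.
[2] R1 [rash => discharge_ok]; R9 [admit, immunocompromised => rapid_test_pos]. ⇒ new: discharge_ok, rapid_test_pos.
[3] R2 [rapid_test_pos, rash => cough]; R4 [rapid_test_pos, start_antiviral => o2_sat_low]. ⇒ new: cough, o2_sat_low.
[4] R7 [cough => observe_4h]. ⇒ new: observe_4h.
Closure: {admit, cough, culture_positive, discharge_ok, exposure_confirmed, fever_present, immunocompromised, isolate, o2_sat_low, observe_4h, order_xray, rapid_test_pos, rash, start_antiviral} — 14 facts.

14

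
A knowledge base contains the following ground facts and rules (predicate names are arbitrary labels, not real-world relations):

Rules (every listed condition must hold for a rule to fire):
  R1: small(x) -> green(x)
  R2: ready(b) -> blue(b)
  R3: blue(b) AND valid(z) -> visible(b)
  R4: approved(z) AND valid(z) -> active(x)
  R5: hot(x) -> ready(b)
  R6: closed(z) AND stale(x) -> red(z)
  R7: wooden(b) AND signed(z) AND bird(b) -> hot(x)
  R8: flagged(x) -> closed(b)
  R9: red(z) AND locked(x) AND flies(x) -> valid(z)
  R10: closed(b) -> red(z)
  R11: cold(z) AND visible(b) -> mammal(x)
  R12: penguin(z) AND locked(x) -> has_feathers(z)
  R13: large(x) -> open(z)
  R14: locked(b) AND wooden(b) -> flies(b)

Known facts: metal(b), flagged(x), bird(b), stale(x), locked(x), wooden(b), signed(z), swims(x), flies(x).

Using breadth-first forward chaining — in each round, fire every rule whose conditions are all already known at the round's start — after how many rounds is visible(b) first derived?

Round 1: R7 [wooden(b) AND signed(z) AND bird(b) -> hot(x)]; R8 [flagged(x) -> closed(b)]. New: hot(x), closed(b).
Round 2: R5 [hot(x) -> ready(b)]; R10 [closed(b) -> red(z)]. New: ready(b), red(z).
Round 3: R2 [ready(b) -> blue(b)]; R9 [red(z) AND locked(x) AND flies(x) -> valid(z)]. New: blue(b), valid(z).
Round 4: R3 [blue(b) AND valid(z) -> visible(b)]. New: visible(b).
visible(b) first appears in round 4.

4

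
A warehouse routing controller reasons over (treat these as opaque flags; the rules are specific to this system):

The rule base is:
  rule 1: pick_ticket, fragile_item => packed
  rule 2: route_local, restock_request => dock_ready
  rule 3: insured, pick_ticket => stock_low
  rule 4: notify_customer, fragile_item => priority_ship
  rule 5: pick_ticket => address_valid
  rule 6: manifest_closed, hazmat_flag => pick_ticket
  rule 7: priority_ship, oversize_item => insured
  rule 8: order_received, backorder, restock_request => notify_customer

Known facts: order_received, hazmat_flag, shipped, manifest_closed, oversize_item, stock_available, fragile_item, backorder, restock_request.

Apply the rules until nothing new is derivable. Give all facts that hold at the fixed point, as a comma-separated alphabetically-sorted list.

address_valid, backorder, fragile_item, hazmat_flag, insured, manifest_closed, notify_customer, order_received, oversize_item, packed, pick_ticket, priority_ship, restock_request, shipped, stock_available, stock_low

Round 1 — rule 6, rule 8, derive pick_ticket, notify_customer.
Round 2 — rule 1, rule 4, rule 5, derive packed, priority_ship, address_valid.
Round 3 — rule 7, derive insured.
Round 4 — rule 3, derive stock_low.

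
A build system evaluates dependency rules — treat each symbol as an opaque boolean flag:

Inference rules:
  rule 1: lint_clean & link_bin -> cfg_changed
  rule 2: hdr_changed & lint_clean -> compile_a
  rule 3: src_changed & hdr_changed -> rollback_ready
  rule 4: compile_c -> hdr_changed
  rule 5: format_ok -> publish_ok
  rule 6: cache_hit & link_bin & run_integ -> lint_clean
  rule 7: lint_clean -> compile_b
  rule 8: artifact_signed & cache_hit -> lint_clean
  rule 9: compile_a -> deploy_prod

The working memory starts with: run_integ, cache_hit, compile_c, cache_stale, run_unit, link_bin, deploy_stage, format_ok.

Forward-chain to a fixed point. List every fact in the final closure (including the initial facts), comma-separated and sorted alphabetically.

[1] rule 4 [compile_c -> hdr_changed]; rule 5 [format_ok -> publish_ok]; rule 6 [cache_hit & link_bin & run_integ -> lint_clean]. ⇒ new: hdr_changed, publish_ok, lint_clean.
[2] rule 1 [lint_clean & link_bin -> cfg_changed]; rule 2 [hdr_changed & lint_clean -> compile_a]; rule 7 [lint_clean -> compile_b]. ⇒ new: cfg_changed, compile_a, compile_b.
[3] rule 9 [compile_a -> deploy_prod]. ⇒ new: deploy_prod.

cache_hit, cache_stale, cfg_changed, compile_a, compile_b, compile_c, deploy_prod, deploy_stage, format_ok, hdr_changed, link_bin, lint_clean, publish_ok, run_integ, run_unit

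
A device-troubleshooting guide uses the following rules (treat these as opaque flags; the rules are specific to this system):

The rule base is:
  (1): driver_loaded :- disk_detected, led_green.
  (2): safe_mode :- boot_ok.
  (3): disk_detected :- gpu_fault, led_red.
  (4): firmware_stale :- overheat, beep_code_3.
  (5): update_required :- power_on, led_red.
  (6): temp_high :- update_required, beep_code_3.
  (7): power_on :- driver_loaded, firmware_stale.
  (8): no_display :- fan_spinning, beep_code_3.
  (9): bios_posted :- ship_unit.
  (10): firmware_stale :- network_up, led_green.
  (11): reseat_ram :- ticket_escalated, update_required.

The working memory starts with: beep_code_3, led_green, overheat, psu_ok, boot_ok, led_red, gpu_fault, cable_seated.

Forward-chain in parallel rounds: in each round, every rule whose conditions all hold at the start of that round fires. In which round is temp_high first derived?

[1] (2) [safe_mode :- boot_ok.]; (3) [disk_detected :- gpu_fault, led_red.]; (4) [firmware_stale :- overheat, beep_code_3.]. ⇒ new: safe_mode, disk_detected, firmware_stale.
[2] (1) [driver_loaded :- disk_detected, led_green.]. ⇒ new: driver_loaded.
[3] (7) [power_on :- driver_loaded, firmware_stale.]. ⇒ new: power_on.
[4] (5) [update_required :- power_on, led_red.]. ⇒ new: update_required.
[5] (6) [temp_high :- update_required, beep_code_3.]. ⇒ new: temp_high.
temp_high first appears in round 5.

5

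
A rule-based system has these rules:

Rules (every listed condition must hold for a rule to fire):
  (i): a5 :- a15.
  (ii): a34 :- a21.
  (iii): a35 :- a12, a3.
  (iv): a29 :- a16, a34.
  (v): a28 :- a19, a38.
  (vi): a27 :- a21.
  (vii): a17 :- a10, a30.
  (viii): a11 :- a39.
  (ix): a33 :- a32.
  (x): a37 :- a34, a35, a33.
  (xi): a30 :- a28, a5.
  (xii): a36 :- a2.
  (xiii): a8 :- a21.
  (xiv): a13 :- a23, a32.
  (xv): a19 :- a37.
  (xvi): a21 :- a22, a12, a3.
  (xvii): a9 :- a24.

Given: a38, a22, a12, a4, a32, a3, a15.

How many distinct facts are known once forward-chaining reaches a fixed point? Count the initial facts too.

18

Round 1: (i) [a5 :- a15.]; (iii) [a35 :- a12, a3.]; (ix) [a33 :- a32.]; (xvi) [a21 :- a22, a12, a3.]. Adds a5, a35, a33, a21.
Round 2: (ii) [a34 :- a21.]; (vi) [a27 :- a21.]; (xiii) [a8 :- a21.]. Adds a34, a27, a8.
Round 3: (x) [a37 :- a34, a35, a33.]. Adds a37.
Round 4: (xv) [a19 :- a37.]. Adds a19.
Round 5: (v) [a28 :- a19, a38.]. Adds a28.
Round 6: (xi) [a30 :- a28, a5.]. Adds a30.
Closure: {a12, a15, a19, a21, a22, a27, a28, a3, a30, a32, a33, a34, a35, a37, a38, a4, a5, a8} — 18 facts.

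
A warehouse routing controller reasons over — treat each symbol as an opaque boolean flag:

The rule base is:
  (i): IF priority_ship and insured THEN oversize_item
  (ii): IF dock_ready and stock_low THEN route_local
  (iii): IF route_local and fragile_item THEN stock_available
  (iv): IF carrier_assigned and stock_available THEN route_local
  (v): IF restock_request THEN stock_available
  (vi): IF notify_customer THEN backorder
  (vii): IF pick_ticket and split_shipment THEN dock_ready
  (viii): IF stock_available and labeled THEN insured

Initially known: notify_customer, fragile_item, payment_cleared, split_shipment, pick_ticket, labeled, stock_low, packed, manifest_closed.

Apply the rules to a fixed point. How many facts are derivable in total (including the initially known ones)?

14

Round 1: (vi) [IF notify_customer THEN backorder]; (vii) [IF pick_ticket and split_shipment THEN dock_ready]. New: backorder, dock_ready.
Round 2: (ii) [IF dock_ready and stock_low THEN route_local]. New: route_local.
Round 3: (iii) [IF route_local and fragile_item THEN stock_available]. New: stock_available.
Round 4: (viii) [IF stock_available and labeled THEN insured]. New: insured.
Closure: {backorder, dock_ready, fragile_item, insured, labeled, manifest_closed, notify_customer, packed, payment_cleared, pick_ticket, route_local, split_shipment, stock_available, stock_low} — 14 facts.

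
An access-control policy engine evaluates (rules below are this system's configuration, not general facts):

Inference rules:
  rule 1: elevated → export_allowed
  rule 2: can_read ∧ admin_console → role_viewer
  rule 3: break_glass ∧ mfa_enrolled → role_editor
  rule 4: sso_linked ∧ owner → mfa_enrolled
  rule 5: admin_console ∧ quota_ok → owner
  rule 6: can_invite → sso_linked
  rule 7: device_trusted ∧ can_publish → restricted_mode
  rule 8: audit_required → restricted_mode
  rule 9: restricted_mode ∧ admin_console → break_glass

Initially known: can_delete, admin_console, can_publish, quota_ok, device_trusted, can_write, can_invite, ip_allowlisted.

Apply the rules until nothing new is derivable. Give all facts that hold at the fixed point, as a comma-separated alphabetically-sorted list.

admin_console, break_glass, can_delete, can_invite, can_publish, can_write, device_trusted, ip_allowlisted, mfa_enrolled, owner, quota_ok, restricted_mode, role_editor, sso_linked

Round 1: rule 5 [admin_console ∧ quota_ok → owner]; rule 6 [can_invite → sso_linked]; rule 7 [device_trusted ∧ can_publish → restricted_mode]. New: owner, sso_linked, restricted_mode.
Round 2: rule 4 [sso_linked ∧ owner → mfa_enrolled]; rule 9 [restricted_mode ∧ admin_console → break_glass]. New: mfa_enrolled, break_glass.
Round 3: rule 3 [break_glass ∧ mfa_enrolled → role_editor]. New: role_editor.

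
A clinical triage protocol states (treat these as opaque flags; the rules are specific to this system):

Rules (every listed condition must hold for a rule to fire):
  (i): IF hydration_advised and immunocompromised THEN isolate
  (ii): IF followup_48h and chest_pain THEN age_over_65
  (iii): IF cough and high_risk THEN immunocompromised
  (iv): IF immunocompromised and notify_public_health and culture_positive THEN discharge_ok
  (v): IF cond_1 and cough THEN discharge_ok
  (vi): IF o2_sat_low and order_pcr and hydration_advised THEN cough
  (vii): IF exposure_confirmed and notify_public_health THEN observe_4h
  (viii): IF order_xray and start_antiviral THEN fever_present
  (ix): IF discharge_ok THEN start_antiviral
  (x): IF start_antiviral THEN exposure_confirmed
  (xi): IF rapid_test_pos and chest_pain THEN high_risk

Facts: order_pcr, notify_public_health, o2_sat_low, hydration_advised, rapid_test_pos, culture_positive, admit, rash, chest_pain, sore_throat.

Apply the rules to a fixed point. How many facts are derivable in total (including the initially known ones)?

Round 1: (vi) [IF o2_sat_low and order_pcr and hydration_advised THEN cough]; (xi) [IF rapid_test_pos and chest_pain THEN high_risk]. New: cough, high_risk.
Round 2: (iii) [IF cough and high_risk THEN immunocompromised]. New: immunocompromised.
Round 3: (i) [IF hydration_advised and immunocompromised THEN isolate]; (iv) [IF immunocompromised and notify_public_health and culture_positive THEN discharge_ok]. New: isolate, discharge_ok.
Round 4: (ix) [IF discharge_ok THEN start_antiviral]. New: start_antiviral.
Round 5: (x) [IF start_antiviral THEN exposure_confirmed]. New: exposure_confirmed.
Round 6: (vii) [IF exposure_confirmed and notify_public_health THEN observe_4h]. New: observe_4h.
Closure: {admit, chest_pain, cough, culture_positive, discharge_ok, exposure_confirmed, high_risk, hydration_advised, immunocompromised, isolate, notify_public_health, o2_sat_low, observe_4h, order_pcr, rapid_test_pos, rash, sore_throat, start_antiviral} — 18 facts.

18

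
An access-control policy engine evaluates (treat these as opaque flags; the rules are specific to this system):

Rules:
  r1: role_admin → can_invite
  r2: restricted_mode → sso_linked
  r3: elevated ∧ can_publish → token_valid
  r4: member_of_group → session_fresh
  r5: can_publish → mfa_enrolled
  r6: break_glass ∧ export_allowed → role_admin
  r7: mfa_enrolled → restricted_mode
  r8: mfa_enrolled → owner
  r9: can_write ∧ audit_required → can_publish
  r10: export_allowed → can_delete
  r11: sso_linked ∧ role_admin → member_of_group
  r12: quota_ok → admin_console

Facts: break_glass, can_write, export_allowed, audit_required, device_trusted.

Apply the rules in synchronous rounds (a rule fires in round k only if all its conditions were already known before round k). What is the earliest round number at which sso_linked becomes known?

4

Round 1 fires r6, r9, r10, giving role_admin, can_publish, can_delete.
Round 2 fires r1, r5, giving can_invite, mfa_enrolled.
Round 3 fires r7, r8, giving restricted_mode, owner.
Round 4 fires r2, giving sso_linked.
sso_linked first appears in round 4.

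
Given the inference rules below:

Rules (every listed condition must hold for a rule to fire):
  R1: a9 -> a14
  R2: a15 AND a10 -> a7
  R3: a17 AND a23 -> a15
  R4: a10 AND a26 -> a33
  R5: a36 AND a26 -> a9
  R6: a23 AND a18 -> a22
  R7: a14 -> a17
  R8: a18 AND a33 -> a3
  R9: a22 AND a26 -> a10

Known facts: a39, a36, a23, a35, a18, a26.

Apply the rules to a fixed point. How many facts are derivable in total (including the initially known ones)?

Round 1 fires R5, R6, giving a9, a22.
Round 2 fires R1, R9, giving a14, a10.
Round 3 fires R4, R7, giving a33, a17.
Round 4 fires R3, R8, giving a15, a3.
Round 5 fires R2, giving a7.
Closure: {a10, a14, a15, a17, a18, a22, a23, a26, a3, a33, a35, a36, a39, a7, a9} — 15 facts.

15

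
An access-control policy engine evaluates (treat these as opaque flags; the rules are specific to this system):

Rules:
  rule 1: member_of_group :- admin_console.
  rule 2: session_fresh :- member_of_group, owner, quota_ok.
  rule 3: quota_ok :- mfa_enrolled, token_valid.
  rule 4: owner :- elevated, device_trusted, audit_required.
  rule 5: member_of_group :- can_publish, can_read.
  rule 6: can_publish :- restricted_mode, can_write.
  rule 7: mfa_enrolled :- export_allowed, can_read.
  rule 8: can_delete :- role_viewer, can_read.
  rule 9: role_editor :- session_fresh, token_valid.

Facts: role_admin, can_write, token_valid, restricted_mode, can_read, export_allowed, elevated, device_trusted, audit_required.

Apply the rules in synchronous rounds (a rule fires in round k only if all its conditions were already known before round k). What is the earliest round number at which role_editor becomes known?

4

Round 1 — rule 4, rule 6, rule 7, derive owner, can_publish, mfa_enrolled.
Round 2 — rule 3, rule 5, derive quota_ok, member_of_group.
Round 3 — rule 2, derive session_fresh.
Round 4 — rule 9, derive role_editor.
role_editor first appears in round 4.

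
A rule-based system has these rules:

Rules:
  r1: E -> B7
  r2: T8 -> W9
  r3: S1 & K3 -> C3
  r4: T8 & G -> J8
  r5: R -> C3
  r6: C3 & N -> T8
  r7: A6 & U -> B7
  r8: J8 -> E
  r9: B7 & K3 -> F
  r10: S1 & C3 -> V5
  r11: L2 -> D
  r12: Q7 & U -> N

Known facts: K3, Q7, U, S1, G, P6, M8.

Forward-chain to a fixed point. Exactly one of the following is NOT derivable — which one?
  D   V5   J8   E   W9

Round 1: r3 [S1 & K3 -> C3]; r12 [Q7 & U -> N]. New: C3, N.
Round 2: r6 [C3 & N -> T8]; r10 [S1 & C3 -> V5]. New: T8, V5.
Round 3: r2 [T8 -> W9]; r4 [T8 & G -> J8]. New: W9, J8.
Round 4: r8 [J8 -> E]. New: E.
Round 5: r1 [E -> B7]. New: B7.
Round 6: r9 [B7 & K3 -> F]. New: F.
Derived: V5 (round 2), E (round 4), J8 (round 3), W9 (round 3). D never appears in any round.

D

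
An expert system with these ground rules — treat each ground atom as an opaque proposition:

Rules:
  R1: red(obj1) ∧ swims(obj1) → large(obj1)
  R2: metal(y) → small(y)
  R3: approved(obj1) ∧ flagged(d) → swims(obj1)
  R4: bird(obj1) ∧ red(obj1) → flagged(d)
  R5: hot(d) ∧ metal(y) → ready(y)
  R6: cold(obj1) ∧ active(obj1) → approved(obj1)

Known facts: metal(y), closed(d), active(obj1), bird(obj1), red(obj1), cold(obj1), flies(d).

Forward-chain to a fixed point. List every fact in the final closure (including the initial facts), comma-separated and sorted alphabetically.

Round 1 — R2, R4, R6, derive small(y), flagged(d), approved(obj1).
Round 2 — R3, derive swims(obj1).
Round 3 — R1, derive large(obj1).

active(obj1), approved(obj1), bird(obj1), closed(d), cold(obj1), flagged(d), flies(d), large(obj1), metal(y), red(obj1), small(y), swims(obj1)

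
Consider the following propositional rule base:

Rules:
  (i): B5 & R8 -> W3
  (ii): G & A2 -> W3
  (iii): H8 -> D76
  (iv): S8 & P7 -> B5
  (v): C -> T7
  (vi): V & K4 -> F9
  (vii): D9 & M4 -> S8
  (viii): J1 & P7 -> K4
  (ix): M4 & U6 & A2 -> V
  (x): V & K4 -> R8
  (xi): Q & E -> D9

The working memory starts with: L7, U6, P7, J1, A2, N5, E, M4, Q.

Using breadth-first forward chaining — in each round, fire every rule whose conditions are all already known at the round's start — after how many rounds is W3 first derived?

Round 1: (viii) [J1 & P7 -> K4]; (ix) [M4 & U6 & A2 -> V]; (xi) [Q & E -> D9]. New: K4, V, D9.
Round 2: (vi) [V & K4 -> F9]; (vii) [D9 & M4 -> S8]; (x) [V & K4 -> R8]. New: F9, S8, R8.
Round 3: (iv) [S8 & P7 -> B5]. New: B5.
Round 4: (i) [B5 & R8 -> W3]. New: W3.
W3 first appears in round 4.

4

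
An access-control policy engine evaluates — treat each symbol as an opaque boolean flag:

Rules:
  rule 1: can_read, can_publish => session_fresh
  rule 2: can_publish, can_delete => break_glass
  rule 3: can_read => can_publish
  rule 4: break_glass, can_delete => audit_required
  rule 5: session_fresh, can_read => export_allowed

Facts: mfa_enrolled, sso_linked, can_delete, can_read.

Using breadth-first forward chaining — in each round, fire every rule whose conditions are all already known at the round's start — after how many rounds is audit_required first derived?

3

[1] rule 3 [can_read => can_publish]. ⇒ new: can_publish.
[2] rule 1 [can_read, can_publish => session_fresh]; rule 2 [can_publish, can_delete => break_glass]. ⇒ new: session_fresh, break_glass.
[3] rule 4 [break_glass, can_delete => audit_required]; rule 5 [session_fresh, can_read => export_allowed]. ⇒ new: audit_required, export_allowed.
audit_required first appears in round 3.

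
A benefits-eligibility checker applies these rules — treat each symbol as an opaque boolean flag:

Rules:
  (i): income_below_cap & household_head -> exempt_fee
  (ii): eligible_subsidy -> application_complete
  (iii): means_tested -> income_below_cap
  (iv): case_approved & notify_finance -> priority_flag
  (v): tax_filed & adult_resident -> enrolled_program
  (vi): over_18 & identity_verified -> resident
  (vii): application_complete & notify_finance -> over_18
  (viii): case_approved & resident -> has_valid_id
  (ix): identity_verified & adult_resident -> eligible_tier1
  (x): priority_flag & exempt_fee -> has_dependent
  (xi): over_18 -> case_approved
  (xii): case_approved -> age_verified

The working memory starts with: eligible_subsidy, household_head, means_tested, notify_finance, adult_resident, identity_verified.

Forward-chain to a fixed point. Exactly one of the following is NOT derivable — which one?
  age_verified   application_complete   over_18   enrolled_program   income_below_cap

Round 1 fires (ii), (iii), (ix), giving application_complete, income_below_cap, eligible_tier1.
Round 2 fires (i), (vii), giving exempt_fee, over_18.
Round 3 fires (vi), (xi), giving resident, case_approved.
Round 4 fires (iv), (viii), (xii), giving priority_flag, has_valid_id, age_verified.
Round 5 fires (x), giving has_dependent.
Derived: income_below_cap (round 1), age_verified (round 4), over_18 (round 2), application_complete (round 1). enrolled_program never appears in any round.

enrolled_program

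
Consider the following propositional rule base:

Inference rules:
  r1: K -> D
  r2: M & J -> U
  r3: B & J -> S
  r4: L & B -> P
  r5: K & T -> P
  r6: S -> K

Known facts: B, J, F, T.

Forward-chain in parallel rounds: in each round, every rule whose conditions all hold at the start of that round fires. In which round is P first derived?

Round 1 fires r3, giving S.
Round 2 fires r6, giving K.
Round 3 fires r1, r5, giving D, P.
P first appears in round 3.

3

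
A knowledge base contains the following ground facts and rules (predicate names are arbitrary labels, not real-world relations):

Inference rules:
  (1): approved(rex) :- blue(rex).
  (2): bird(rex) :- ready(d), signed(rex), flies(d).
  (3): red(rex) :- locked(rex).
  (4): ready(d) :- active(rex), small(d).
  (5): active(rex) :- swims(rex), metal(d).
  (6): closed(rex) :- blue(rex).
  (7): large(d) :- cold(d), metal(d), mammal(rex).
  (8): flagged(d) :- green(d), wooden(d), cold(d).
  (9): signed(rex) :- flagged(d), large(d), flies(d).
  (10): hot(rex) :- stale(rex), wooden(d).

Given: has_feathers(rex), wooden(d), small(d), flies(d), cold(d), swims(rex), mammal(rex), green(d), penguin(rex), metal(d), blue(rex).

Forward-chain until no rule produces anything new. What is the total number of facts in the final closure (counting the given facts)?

19

Round 1: (1) [approved(rex) :- blue(rex).]; (5) [active(rex) :- swims(rex), metal(d).]; (6) [closed(rex) :- blue(rex).]; (7) [large(d) :- cold(d), metal(d), mammal(rex).]; (8) [flagged(d) :- green(d), wooden(d), cold(d).]. New: approved(rex), active(rex), closed(rex), large(d), flagged(d).
Round 2: (4) [ready(d) :- active(rex), small(d).]; (9) [signed(rex) :- flagged(d), large(d), flies(d).]. New: ready(d), signed(rex).
Round 3: (2) [bird(rex) :- ready(d), signed(rex), flies(d).]. New: bird(rex).
Closure: {active(rex), approved(rex), bird(rex), blue(rex), closed(rex), cold(d), flagged(d), flies(d), green(d), has_feathers(rex), large(d), mammal(rex), metal(d), penguin(rex), ready(d), signed(rex), small(d), swims(rex), wooden(d)} — 19 facts.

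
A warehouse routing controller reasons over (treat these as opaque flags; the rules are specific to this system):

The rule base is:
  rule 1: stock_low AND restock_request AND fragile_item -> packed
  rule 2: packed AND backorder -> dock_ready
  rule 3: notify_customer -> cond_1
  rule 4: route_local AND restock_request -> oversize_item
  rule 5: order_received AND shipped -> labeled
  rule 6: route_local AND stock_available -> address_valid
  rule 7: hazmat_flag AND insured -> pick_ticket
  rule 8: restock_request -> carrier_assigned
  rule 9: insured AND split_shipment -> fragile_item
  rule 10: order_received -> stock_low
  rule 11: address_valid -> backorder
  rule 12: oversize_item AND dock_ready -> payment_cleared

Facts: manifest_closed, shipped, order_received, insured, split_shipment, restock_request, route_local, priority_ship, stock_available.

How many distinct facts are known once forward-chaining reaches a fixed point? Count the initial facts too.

19

[1] rule 4 [route_local AND restock_request -> oversize_item]; rule 5 [order_received AND shipped -> labeled]; rule 6 [route_local AND stock_available -> address_valid]; rule 8 [restock_request -> carrier_assigned]; rule 9 [insured AND split_shipment -> fragile_item]; rule 10 [order_received -> stock_low]. ⇒ new: oversize_item, labeled, address_valid, carrier_assigned, fragile_item, stock_low.
[2] rule 1 [stock_low AND restock_request AND fragile_item -> packed]; rule 11 [address_valid -> backorder]. ⇒ new: packed, backorder.
[3] rule 2 [packed AND backorder -> dock_ready]. ⇒ new: dock_ready.
[4] rule 12 [oversize_item AND dock_ready -> payment_cleared]. ⇒ new: payment_cleared.
Closure: {address_valid, backorder, carrier_assigned, dock_ready, fragile_item, insured, labeled, manifest_closed, order_received, oversize_item, packed, payment_cleared, priority_ship, restock_request, route_local, shipped, split_shipment, stock_available, stock_low} — 19 facts.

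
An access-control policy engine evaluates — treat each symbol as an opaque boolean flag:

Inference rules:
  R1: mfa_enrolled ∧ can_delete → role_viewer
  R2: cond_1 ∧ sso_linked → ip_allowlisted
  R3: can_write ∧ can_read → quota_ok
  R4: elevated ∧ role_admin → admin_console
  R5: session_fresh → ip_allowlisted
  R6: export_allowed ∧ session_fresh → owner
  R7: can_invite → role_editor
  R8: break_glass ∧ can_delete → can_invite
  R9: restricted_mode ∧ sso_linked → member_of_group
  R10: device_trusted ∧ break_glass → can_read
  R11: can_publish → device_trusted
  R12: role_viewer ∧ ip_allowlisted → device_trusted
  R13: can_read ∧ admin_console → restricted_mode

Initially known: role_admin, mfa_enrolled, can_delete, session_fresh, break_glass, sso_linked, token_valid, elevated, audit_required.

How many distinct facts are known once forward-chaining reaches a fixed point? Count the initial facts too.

18

Round 1: R1 [mfa_enrolled ∧ can_delete → role_viewer]; R4 [elevated ∧ role_admin → admin_console]; R5 [session_fresh → ip_allowlisted]; R8 [break_glass ∧ can_delete → can_invite]. Adds role_viewer, admin_console, ip_allowlisted, can_invite.
Round 2: R7 [can_invite → role_editor]; R12 [role_viewer ∧ ip_allowlisted → device_trusted]. Adds role_editor, device_trusted.
Round 3: R10 [device_trusted ∧ break_glass → can_read]. Adds can_read.
Round 4: R13 [can_read ∧ admin_console → restricted_mode]. Adds restricted_mode.
Round 5: R9 [restricted_mode ∧ sso_linked → member_of_group]. Adds member_of_group.
Closure: {admin_console, audit_required, break_glass, can_delete, can_invite, can_read, device_trusted, elevated, ip_allowlisted, member_of_group, mfa_enrolled, restricted_mode, role_admin, role_editor, role_viewer, session_fresh, sso_linked, token_valid} — 18 facts.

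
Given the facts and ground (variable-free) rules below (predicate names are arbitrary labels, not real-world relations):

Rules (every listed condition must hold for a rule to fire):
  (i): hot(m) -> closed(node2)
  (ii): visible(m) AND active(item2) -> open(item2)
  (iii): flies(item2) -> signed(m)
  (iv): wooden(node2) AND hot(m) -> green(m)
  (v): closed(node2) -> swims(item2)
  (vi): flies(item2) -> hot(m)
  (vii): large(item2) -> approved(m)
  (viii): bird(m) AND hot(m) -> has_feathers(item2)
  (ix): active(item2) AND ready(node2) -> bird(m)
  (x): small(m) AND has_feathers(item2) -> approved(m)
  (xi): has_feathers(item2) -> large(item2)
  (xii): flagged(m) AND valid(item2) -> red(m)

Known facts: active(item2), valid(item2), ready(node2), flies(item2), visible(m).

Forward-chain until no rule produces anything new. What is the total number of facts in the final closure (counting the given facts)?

14

[1] (ii) [visible(m) AND active(item2) -> open(item2)]; (iii) [flies(item2) -> signed(m)]; (vi) [flies(item2) -> hot(m)]; (ix) [active(item2) AND ready(node2) -> bird(m)]. ⇒ new: open(item2), signed(m), hot(m), bird(m).
[2] (i) [hot(m) -> closed(node2)]; (viii) [bird(m) AND hot(m) -> has_feathers(item2)]. ⇒ new: closed(node2), has_feathers(item2).
[3] (v) [closed(node2) -> swims(item2)]; (xi) [has_feathers(item2) -> large(item2)]. ⇒ new: swims(item2), large(item2).
[4] (vii) [large(item2) -> approved(m)]. ⇒ new: approved(m).
Closure: {active(item2), approved(m), bird(m), closed(node2), flies(item2), has_feathers(item2), hot(m), large(item2), open(item2), ready(node2), signed(m), swims(item2), valid(item2), visible(m)} — 14 facts.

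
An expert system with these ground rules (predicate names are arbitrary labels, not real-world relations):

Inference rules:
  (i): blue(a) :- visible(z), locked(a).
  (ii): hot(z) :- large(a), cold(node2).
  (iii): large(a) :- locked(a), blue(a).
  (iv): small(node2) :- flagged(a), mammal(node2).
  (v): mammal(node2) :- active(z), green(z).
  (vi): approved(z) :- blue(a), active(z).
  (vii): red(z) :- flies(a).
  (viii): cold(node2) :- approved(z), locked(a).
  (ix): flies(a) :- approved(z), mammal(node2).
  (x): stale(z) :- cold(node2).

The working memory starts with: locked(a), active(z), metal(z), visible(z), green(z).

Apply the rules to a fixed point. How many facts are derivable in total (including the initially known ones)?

Round 1: (i) [blue(a) :- visible(z), locked(a).]; (v) [mammal(node2) :- active(z), green(z).]. New: blue(a), mammal(node2).
Round 2: (iii) [large(a) :- locked(a), blue(a).]; (vi) [approved(z) :- blue(a), active(z).]. New: large(a), approved(z).
Round 3: (viii) [cold(node2) :- approved(z), locked(a).]; (ix) [flies(a) :- approved(z), mammal(node2).]. New: cold(node2), flies(a).
Round 4: (ii) [hot(z) :- large(a), cold(node2).]; (vii) [red(z) :- flies(a).]; (x) [stale(z) :- cold(node2).]. New: hot(z), red(z), stale(z).
Closure: {active(z), approved(z), blue(a), cold(node2), flies(a), green(z), hot(z), large(a), locked(a), mammal(node2), metal(z), red(z), stale(z), visible(z)} — 14 facts.

14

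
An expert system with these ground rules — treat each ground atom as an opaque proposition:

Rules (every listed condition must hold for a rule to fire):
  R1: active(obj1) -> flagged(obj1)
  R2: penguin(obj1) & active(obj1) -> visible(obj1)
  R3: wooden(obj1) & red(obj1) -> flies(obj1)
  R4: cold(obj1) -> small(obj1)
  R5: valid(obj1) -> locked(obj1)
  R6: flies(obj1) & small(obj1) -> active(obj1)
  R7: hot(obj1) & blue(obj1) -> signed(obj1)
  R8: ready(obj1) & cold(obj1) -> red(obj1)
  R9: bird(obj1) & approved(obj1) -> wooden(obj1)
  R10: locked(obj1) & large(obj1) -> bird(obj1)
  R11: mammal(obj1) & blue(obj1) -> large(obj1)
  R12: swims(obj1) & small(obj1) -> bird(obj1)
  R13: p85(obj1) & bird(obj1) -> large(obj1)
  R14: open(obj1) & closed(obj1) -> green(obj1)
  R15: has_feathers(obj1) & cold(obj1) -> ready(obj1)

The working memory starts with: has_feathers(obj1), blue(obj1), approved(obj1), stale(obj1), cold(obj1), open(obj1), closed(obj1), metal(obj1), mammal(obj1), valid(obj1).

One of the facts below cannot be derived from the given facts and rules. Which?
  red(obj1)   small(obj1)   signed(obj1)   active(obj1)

signed(obj1)

Round 1: R4 [cold(obj1) -> small(obj1)]; R5 [valid(obj1) -> locked(obj1)]; R11 [mammal(obj1) & blue(obj1) -> large(obj1)]; R14 [open(obj1) & closed(obj1) -> green(obj1)]; R15 [has_feathers(obj1) & cold(obj1) -> ready(obj1)]. New: small(obj1), locked(obj1), large(obj1), green(obj1), ready(obj1).
Round 2: R8 [ready(obj1) & cold(obj1) -> red(obj1)]; R10 [locked(obj1) & large(obj1) -> bird(obj1)]. New: red(obj1), bird(obj1).
Round 3: R9 [bird(obj1) & approved(obj1) -> wooden(obj1)]. New: wooden(obj1).
Round 4: R3 [wooden(obj1) & red(obj1) -> flies(obj1)]. New: flies(obj1).
Round 5: R6 [flies(obj1) & small(obj1) -> active(obj1)]. New: active(obj1).
Round 6: R1 [active(obj1) -> flagged(obj1)]. New: flagged(obj1).
Derived: active(obj1) (round 5), small(obj1) (round 1), red(obj1) (round 2). signed(obj1) never appears in any round.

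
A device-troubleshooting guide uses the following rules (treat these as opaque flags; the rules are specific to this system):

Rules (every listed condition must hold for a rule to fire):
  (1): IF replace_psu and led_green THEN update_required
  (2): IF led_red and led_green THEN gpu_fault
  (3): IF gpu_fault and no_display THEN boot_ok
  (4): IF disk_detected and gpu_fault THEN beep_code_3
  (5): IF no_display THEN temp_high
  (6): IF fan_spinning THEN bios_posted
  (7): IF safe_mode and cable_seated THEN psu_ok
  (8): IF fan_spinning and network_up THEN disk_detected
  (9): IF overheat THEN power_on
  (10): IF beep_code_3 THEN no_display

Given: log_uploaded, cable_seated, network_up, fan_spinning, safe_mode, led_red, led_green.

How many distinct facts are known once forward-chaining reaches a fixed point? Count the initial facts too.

15

Round 1 — (2), (6), (7), (8), derive gpu_fault, bios_posted, psu_ok, disk_detected.
Round 2 — (4), derive beep_code_3.
Round 3 — (10), derive no_display.
Round 4 — (3), (5), derive boot_ok, temp_high.
Closure: {beep_code_3, bios_posted, boot_ok, cable_seated, disk_detected, fan_spinning, gpu_fault, led_green, led_red, log_uploaded, network_up, no_display, psu_ok, safe_mode, temp_high} — 15 facts.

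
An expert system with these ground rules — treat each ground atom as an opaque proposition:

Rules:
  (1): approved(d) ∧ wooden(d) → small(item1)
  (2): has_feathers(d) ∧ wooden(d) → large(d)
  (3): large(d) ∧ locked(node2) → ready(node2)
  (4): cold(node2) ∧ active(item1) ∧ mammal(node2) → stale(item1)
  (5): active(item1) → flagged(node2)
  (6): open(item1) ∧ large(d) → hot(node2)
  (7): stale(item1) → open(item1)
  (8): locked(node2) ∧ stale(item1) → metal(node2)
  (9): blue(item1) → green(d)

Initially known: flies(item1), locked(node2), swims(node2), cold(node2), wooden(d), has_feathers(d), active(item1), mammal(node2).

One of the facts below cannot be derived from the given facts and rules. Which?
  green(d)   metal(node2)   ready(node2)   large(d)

green(d)

Round 1: (2) [has_feathers(d) ∧ wooden(d) → large(d)]; (4) [cold(node2) ∧ active(item1) ∧ mammal(node2) → stale(item1)]; (5) [active(item1) → flagged(node2)]. Adds large(d), stale(item1), flagged(node2).
Round 2: (3) [large(d) ∧ locked(node2) → ready(node2)]; (7) [stale(item1) → open(item1)]; (8) [locked(node2) ∧ stale(item1) → metal(node2)]. Adds ready(node2), open(item1), metal(node2).
Round 3: (6) [open(item1) ∧ large(d) → hot(node2)]. Adds hot(node2).
Derived: ready(node2) (round 2), large(d) (round 1), metal(node2) (round 2). green(d) never appears in any round.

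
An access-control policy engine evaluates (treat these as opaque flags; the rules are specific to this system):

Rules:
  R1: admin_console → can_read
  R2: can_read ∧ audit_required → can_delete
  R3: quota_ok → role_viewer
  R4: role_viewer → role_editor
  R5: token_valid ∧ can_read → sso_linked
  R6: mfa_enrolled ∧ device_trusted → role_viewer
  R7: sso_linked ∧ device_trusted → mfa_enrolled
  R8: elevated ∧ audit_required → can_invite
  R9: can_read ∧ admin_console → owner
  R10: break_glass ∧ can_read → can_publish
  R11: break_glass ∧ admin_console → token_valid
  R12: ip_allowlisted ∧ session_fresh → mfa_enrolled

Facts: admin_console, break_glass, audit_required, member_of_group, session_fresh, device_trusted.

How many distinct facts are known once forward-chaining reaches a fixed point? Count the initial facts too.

15

Round 1: R1 [admin_console → can_read]; R11 [break_glass ∧ admin_console → token_valid]. Adds can_read, token_valid.
Round 2: R2 [can_read ∧ audit_required → can_delete]; R5 [token_valid ∧ can_read → sso_linked]; R9 [can_read ∧ admin_console → owner]; R10 [break_glass ∧ can_read → can_publish]. Adds can_delete, sso_linked, owner, can_publish.
Round 3: R7 [sso_linked ∧ device_trusted → mfa_enrolled]. Adds mfa_enrolled.
Round 4: R6 [mfa_enrolled ∧ device_trusted → role_viewer]. Adds role_viewer.
Round 5: R4 [role_viewer → role_editor]. Adds role_editor.
Closure: {admin_console, audit_required, break_glass, can_delete, can_publish, can_read, device_trusted, member_of_group, mfa_enrolled, owner, role_editor, role_viewer, session_fresh, sso_linked, token_valid} — 15 facts.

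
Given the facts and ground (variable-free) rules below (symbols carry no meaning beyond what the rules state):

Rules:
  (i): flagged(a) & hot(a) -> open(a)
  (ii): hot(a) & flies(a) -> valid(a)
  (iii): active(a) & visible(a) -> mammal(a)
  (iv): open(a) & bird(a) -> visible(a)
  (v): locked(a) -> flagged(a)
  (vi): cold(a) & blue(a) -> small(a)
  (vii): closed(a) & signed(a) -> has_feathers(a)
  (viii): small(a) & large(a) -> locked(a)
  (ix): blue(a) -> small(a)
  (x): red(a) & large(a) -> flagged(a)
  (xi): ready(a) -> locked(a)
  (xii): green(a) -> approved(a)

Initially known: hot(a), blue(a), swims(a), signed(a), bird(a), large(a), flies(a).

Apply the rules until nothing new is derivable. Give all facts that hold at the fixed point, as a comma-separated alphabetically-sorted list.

Round 1 fires (ii), (ix), giving valid(a), small(a).
Round 2 fires (viii), giving locked(a).
Round 3 fires (v), giving flagged(a).
Round 4 fires (i), giving open(a).
Round 5 fires (iv), giving visible(a).

bird(a), blue(a), flagged(a), flies(a), hot(a), large(a), locked(a), open(a), signed(a), small(a), swims(a), valid(a), visible(a)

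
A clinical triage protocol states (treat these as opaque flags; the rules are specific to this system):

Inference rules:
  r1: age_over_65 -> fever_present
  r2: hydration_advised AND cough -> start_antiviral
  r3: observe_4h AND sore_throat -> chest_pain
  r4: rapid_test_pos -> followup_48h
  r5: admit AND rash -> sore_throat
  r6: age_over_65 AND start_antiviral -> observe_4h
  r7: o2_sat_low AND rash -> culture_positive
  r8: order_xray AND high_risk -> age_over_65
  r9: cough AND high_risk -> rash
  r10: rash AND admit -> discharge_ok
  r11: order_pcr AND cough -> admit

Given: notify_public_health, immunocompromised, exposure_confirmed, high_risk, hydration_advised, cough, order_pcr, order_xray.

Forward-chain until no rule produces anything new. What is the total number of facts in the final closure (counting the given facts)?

17

Round 1: r2 [hydration_advised AND cough -> start_antiviral]; r8 [order_xray AND high_risk -> age_over_65]; r9 [cough AND high_risk -> rash]; r11 [order_pcr AND cough -> admit]. Adds start_antiviral, age_over_65, rash, admit.
Round 2: r1 [age_over_65 -> fever_present]; r5 [admit AND rash -> sore_throat]; r6 [age_over_65 AND start_antiviral -> observe_4h]; r10 [rash AND admit -> discharge_ok]. Adds fever_present, sore_throat, observe_4h, discharge_ok.
Round 3: r3 [observe_4h AND sore_throat -> chest_pain]. Adds chest_pain.
Closure: {admit, age_over_65, chest_pain, cough, discharge_ok, exposure_confirmed, fever_present, high_risk, hydration_advised, immunocompromised, notify_public_health, observe_4h, order_pcr, order_xray, rash, sore_throat, start_antiviral} — 17 facts.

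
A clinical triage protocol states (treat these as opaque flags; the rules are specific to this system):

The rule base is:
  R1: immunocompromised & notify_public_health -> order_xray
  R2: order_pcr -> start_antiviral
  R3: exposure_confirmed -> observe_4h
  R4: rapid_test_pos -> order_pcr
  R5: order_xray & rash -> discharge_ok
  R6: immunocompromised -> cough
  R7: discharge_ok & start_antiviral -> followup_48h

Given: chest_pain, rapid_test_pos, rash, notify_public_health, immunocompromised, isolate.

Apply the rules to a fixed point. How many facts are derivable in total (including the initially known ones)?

12

[1] R1 [immunocompromised & notify_public_health -> order_xray]; R4 [rapid_test_pos -> order_pcr]; R6 [immunocompromised -> cough]. ⇒ new: order_xray, order_pcr, cough.
[2] R2 [order_pcr -> start_antiviral]; R5 [order_xray & rash -> discharge_ok]. ⇒ new: start_antiviral, discharge_ok.
[3] R7 [discharge_ok & start_antiviral -> followup_48h]. ⇒ new: followup_48h.
Closure: {chest_pain, cough, discharge_ok, followup_48h, immunocompromised, isolate, notify_public_health, order_pcr, order_xray, rapid_test_pos, rash, start_antiviral} — 12 facts.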